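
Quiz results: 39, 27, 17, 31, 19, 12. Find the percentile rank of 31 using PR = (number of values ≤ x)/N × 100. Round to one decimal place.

N = 6.
Strictly below 31: 4. Equal to 31: 1.
PR = 5/6 × 100 = 83.3

83.3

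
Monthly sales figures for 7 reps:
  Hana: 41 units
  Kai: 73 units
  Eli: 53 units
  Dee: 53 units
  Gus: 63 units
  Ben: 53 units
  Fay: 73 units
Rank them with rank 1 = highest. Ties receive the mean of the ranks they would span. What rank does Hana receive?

Sorted (descending): 73, 73, 63, 53, 53, 53, 41
The 2 values of 73 occupy positions 1–2 → average rank (1+2)/2 = 1.5.
The 3 values of 53 occupy positions 4–6 → average rank 5.
Hana has value 41 units → rank 7.

7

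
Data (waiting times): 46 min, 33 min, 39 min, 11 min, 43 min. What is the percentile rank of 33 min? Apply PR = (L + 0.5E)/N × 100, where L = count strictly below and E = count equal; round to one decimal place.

30.0

N = 5.
Strictly below 33: 1. Equal to 33: 1.
PR = (1 + 0.5·1)/5 × 100 = 30.0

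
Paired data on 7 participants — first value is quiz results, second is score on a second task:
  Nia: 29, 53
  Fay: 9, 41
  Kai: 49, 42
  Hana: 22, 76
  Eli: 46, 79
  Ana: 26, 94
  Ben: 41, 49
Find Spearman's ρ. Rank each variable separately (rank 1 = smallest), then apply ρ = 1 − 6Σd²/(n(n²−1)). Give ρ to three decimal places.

Ranks of variable 1: 4, 1, 7, 2, 6, 3, 5
Ranks of variable 2: 4, 1, 2, 5, 6, 7, 3
d = r₁ − r₂: 0, 0, 5, -3, 0, -4, 2
d²: 0, 0, 25, 9, 0, 16, 4; Σd² = 54
ρ = 1 − 6·54/(7·48) = 1 − 324/336 = 0.036

0.036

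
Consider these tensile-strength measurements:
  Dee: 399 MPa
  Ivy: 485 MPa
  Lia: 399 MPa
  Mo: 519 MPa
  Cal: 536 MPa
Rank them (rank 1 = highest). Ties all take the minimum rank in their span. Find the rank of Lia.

4

Sorted (descending): 536, 519, 485, 399, 399
The 2 values of 399 occupy positions 4–5 → each gets rank 4.
Lia has value 399 MPa → rank 4.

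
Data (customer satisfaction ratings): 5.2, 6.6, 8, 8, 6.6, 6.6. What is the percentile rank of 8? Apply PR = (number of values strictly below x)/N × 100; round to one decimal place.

66.7

N = 6.
Strictly below 8: 4. Equal to 8: 2.
PR = 4/6 × 100 = 66.7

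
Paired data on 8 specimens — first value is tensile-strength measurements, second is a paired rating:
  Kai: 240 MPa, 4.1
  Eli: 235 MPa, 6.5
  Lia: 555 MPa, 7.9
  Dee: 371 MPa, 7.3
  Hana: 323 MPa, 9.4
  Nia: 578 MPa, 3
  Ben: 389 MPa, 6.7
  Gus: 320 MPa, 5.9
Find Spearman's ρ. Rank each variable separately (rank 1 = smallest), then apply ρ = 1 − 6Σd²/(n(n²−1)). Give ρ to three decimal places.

Ranks of variable 1: 2, 1, 7, 5, 4, 8, 6, 3
Ranks of variable 2: 2, 4, 7, 6, 8, 1, 5, 3
d = r₁ − r₂: 0, -3, 0, -1, -4, 7, 1, 0
d²: 0, 9, 0, 1, 16, 49, 1, 0; Σd² = 76
ρ = 1 − 6·76/(8·63) = 1 − 456/504 = 0.095

0.095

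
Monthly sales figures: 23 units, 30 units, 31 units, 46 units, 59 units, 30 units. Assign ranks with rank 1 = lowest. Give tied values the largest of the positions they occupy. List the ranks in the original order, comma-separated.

Sorted (ascending): 23, 30, 30, 31, 46, 59
The 2 values of 30 occupy positions 2–3 → each gets rank 3.

1, 3, 4, 5, 6, 3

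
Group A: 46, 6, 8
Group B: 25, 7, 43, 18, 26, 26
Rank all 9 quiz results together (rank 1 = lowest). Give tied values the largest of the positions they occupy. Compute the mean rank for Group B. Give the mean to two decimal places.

Sorted (ascending): 6, 7, 8, 18, 25, 26, 26, 43, 46
The 2 values of 26 occupy positions 6–7 → each gets rank 7.
Group B values → pooled ranks: 25→5, 7→2, 43→8, 18→4, 26→7, 26→7
Mean rank = (5 + 2 + 8 + 4 + 7 + 7) / 6 = 5.50

5.50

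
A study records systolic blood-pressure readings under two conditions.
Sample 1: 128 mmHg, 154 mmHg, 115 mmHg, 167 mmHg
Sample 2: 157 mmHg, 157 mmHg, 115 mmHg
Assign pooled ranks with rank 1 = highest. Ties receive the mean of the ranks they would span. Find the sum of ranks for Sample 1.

16.5

Sorted (descending): 167, 157, 157, 154, 128, 115, 115
The 2 values of 157 occupy positions 2–3 → average rank (2+3)/2 = 2.5.
The 2 values of 115 occupy positions 6–7 → average rank (6+7)/2 = 6.5.
Sample 1 values → pooled ranks: 128→5, 154→4, 115→6.5, 167→1
Rank sum = 5 + 4 + 6.5 + 1 = 16.5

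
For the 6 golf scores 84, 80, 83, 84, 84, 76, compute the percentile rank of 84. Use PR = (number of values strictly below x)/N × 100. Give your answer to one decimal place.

50.0

N = 6.
Strictly below 84: 3. Equal to 84: 3.
PR = 3/6 × 100 = 50.0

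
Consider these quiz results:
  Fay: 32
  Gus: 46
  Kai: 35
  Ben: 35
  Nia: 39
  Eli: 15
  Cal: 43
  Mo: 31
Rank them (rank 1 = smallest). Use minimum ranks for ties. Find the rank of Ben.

Sorted (ascending): 15, 31, 32, 35, 35, 39, 43, 46
The 2 values of 35 occupy positions 4–5 → each gets rank 4.
Ben has value 35 → rank 4.

4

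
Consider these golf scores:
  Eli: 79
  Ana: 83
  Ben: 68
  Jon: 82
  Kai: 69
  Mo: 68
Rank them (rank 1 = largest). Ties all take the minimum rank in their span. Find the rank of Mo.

Sorted (descending): 83, 82, 79, 69, 68, 68
The 2 values of 68 occupy positions 5–6 → each gets rank 5.
Mo has value 68 → rank 5.

5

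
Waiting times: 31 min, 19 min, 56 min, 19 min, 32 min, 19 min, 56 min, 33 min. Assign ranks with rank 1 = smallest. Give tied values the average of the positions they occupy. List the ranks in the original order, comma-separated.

Sorted (ascending): 19, 19, 19, 31, 32, 33, 56, 56
The 3 values of 19 occupy positions 1–3 → average rank 2.
The 2 values of 56 occupy positions 7–8 → average rank (7+8)/2 = 7.5.

4, 2, 7.5, 2, 5, 2, 7.5, 6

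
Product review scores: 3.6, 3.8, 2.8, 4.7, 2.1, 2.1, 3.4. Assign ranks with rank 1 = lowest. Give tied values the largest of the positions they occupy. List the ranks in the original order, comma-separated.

Sorted (ascending): 2.1, 2.1, 2.8, 3.4, 3.6, 3.8, 4.7
The 2 values of 2.1 occupy positions 1–2 → each gets rank 2.

5, 6, 3, 7, 2, 2, 4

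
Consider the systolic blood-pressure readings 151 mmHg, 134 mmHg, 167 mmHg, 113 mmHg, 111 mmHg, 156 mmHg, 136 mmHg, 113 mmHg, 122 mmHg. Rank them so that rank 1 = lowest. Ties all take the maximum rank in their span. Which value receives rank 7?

Sorted (ascending): 111, 113, 113, 122, 134, 136, 151, 156, 167
The 2 values of 113 occupy positions 2–3 → each gets rank 3.
Rank 7 → value 151.

151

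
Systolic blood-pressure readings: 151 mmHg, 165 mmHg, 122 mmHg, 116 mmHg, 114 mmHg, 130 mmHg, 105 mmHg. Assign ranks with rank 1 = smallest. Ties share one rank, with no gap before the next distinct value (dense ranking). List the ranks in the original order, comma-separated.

6, 7, 4, 3, 2, 5, 1

Sorted (ascending): 105, 114, 116, 122, 130, 151, 165
No ties — each value takes its position as its rank.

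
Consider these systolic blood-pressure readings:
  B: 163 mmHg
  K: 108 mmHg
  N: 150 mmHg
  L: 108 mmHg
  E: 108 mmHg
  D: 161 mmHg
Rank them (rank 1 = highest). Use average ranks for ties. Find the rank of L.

5

Sorted (descending): 163, 161, 150, 108, 108, 108
The 3 values of 108 occupy positions 4–6 → average rank 5.
L has value 108 mmHg → rank 5.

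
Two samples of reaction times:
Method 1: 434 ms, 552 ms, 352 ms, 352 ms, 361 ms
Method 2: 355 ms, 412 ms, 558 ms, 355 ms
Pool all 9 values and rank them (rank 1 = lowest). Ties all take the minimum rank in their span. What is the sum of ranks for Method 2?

21

Sorted (ascending): 352, 352, 355, 355, 361, 412, 434, 552, 558
The 2 values of 352 occupy positions 1–2 → each gets rank 1.
The 2 values of 355 occupy positions 3–4 → each gets rank 3.
Method 2 values → pooled ranks: 355→3, 412→6, 558→9, 355→3
Rank sum = 3 + 6 + 9 + 3 = 21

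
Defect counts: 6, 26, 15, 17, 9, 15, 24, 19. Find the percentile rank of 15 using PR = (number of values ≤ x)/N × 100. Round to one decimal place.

50.0

N = 8.
Strictly below 15: 2. Equal to 15: 2.
PR = 4/8 × 100 = 50.0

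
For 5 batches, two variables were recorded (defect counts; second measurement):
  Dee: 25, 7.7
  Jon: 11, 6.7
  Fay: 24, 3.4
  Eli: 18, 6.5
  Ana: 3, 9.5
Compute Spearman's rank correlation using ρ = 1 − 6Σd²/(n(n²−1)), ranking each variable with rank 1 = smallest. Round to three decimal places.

Ranks of variable 1: 5, 2, 4, 3, 1
Ranks of variable 2: 4, 3, 1, 2, 5
d = r₁ − r₂: 1, -1, 3, 1, -4
d²: 1, 1, 9, 1, 16; Σd² = 28
ρ = 1 − 6·28/(5·24) = 1 − 168/120 = -0.400

-0.400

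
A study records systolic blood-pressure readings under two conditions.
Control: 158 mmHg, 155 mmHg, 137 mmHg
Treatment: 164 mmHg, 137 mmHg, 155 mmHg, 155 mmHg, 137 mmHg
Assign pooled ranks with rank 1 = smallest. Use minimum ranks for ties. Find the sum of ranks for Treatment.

18

Sorted (ascending): 137, 137, 137, 155, 155, 155, 158, 164
The 3 values of 137 occupy positions 1–3 → each gets rank 1.
The 3 values of 155 occupy positions 4–6 → each gets rank 4.
Treatment values → pooled ranks: 164→8, 137→1, 155→4, 155→4, 137→1
Rank sum = 8 + 1 + 4 + 4 + 1 = 18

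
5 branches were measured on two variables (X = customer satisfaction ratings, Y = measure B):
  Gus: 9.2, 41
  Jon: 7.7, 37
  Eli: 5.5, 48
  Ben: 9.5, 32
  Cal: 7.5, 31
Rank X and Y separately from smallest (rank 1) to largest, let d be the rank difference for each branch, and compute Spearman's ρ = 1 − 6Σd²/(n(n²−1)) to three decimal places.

-0.300

Ranks of variable 1: 4, 3, 1, 5, 2
Ranks of variable 2: 4, 3, 5, 2, 1
d = r₁ − r₂: 0, 0, -4, 3, 1
d²: 0, 0, 16, 9, 1; Σd² = 26
ρ = 1 − 6·26/(5·24) = 1 − 156/120 = -0.300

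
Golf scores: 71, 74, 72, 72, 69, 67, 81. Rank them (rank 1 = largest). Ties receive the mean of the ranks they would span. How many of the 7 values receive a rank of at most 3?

Sorted (descending): 81, 74, 72, 72, 71, 69, 67
The 2 values of 72 occupy positions 3–4 → average rank (3+4)/2 = 3.5.
Ranks ≤ 3: {1, 2} → 2 values.

2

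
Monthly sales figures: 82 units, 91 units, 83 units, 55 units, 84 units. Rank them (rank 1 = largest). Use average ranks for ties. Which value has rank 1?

Sorted (descending): 91, 84, 83, 82, 55
No ties — each value takes its position as its rank.
Rank 1 → value 91.

91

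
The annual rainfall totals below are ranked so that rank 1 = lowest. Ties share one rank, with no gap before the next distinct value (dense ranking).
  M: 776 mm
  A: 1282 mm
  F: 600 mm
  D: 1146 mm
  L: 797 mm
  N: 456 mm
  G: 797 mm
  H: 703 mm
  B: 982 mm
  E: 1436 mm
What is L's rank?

5

Sorted (ascending): 456, 600, 703, 776, 797, 797, 982, 1146, 1282, 1436
The 2 values of 797 share dense rank 5.
Remaining distinct values take the next consecutive integers.
L has value 797 mm → rank 5.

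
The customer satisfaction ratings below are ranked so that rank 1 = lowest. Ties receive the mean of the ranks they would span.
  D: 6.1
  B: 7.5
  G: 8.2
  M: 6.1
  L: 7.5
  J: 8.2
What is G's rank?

5.5

Sorted (ascending): 6.1, 6.1, 7.5, 7.5, 8.2, 8.2
The 2 values of 6.1 occupy positions 1–2 → average rank (1+2)/2 = 1.5.
The 2 values of 7.5 occupy positions 3–4 → average rank (3+4)/2 = 3.5.
The 2 values of 8.2 occupy positions 5–6 → average rank (5+6)/2 = 5.5.
G has value 8.2 → rank 5.5.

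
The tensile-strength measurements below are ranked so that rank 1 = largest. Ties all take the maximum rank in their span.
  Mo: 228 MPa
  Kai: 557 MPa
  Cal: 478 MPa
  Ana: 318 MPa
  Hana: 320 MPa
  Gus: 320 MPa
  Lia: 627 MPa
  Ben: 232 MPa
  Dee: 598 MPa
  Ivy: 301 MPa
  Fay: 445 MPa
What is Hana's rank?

Sorted (descending): 627, 598, 557, 478, 445, 320, 320, 318, 301, 232, 228
The 2 values of 320 occupy positions 6–7 → each gets rank 7.
Hana has value 320 MPa → rank 7.

7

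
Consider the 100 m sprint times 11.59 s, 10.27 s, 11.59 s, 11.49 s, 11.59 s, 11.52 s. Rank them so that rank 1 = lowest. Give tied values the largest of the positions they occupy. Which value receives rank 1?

10.27

Sorted (ascending): 10.27, 11.49, 11.52, 11.59, 11.59, 11.59
The 3 values of 11.59 occupy positions 4–6 → each gets rank 6.
Rank 1 → value 10.27.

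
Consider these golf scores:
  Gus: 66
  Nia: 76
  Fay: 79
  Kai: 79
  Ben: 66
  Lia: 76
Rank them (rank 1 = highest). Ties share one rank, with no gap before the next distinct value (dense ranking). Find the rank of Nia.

Sorted (descending): 79, 79, 76, 76, 66, 66
The 2 values of 79 share dense rank 1.
The 2 values of 76 share dense rank 2.
The 2 values of 66 share dense rank 3.
Nia has value 76 → rank 2.

2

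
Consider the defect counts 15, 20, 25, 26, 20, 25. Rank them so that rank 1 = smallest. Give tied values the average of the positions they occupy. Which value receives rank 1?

Sorted (ascending): 15, 20, 20, 25, 25, 26
The 2 values of 20 occupy positions 2–3 → average rank (2+3)/2 = 2.5.
The 2 values of 25 occupy positions 4–5 → average rank (4+5)/2 = 4.5.
Rank 1 → value 15.

15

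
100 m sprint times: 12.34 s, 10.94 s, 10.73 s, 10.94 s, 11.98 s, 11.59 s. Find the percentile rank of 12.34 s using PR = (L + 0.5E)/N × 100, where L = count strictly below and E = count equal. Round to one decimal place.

91.7

N = 6.
Strictly below 12.34: 5. Equal to 12.34: 1.
PR = (5 + 0.5·1)/6 × 100 = 91.7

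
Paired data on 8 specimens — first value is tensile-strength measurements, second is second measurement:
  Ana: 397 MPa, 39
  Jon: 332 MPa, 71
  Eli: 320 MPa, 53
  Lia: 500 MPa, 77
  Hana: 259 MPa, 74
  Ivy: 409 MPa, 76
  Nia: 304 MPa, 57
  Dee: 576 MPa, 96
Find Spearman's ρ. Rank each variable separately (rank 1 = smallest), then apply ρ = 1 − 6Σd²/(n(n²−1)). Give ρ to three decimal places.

0.595

Ranks of variable 1: 5, 4, 3, 7, 1, 6, 2, 8
Ranks of variable 2: 1, 4, 2, 7, 5, 6, 3, 8
d = r₁ − r₂: 4, 0, 1, 0, -4, 0, -1, 0
d²: 16, 0, 1, 0, 16, 0, 1, 0; Σd² = 34
ρ = 1 − 6·34/(8·63) = 1 − 204/504 = 0.595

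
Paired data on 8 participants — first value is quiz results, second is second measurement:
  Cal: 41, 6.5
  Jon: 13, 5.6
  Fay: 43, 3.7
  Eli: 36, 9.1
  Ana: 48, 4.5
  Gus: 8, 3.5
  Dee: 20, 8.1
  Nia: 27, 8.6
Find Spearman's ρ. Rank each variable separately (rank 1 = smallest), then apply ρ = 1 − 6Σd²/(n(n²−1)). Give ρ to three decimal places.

0.024

Ranks of variable 1: 6, 2, 7, 5, 8, 1, 3, 4
Ranks of variable 2: 5, 4, 2, 8, 3, 1, 6, 7
d = r₁ − r₂: 1, -2, 5, -3, 5, 0, -3, -3
d²: 1, 4, 25, 9, 25, 0, 9, 9; Σd² = 82
ρ = 1 − 6·82/(8·63) = 1 − 492/504 = 0.024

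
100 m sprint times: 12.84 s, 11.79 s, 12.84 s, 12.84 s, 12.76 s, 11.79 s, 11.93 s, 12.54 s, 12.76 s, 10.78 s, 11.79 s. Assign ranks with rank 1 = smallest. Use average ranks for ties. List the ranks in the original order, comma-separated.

10, 3, 10, 10, 7.5, 3, 5, 6, 7.5, 1, 3

Sorted (ascending): 10.78, 11.79, 11.79, 11.79, 11.93, 12.54, 12.76, 12.76, 12.84, 12.84, 12.84
The 3 values of 11.79 occupy positions 2–4 → average rank 3.
The 2 values of 12.76 occupy positions 7–8 → average rank (7+8)/2 = 7.5.
The 3 values of 12.84 occupy positions 9–11 → average rank 10.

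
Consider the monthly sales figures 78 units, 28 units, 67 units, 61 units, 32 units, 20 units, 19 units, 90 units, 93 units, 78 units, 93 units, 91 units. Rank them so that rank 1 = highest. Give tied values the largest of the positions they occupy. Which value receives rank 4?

Sorted (descending): 93, 93, 91, 90, 78, 78, 67, 61, 32, 28, 20, 19
The 2 values of 93 occupy positions 1–2 → each gets rank 2.
The 2 values of 78 occupy positions 5–6 → each gets rank 6.
Rank 4 → value 90.

90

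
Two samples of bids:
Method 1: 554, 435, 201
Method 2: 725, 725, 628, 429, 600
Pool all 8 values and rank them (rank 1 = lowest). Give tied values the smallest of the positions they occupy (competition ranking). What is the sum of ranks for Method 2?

27

Sorted (ascending): 201, 429, 435, 554, 600, 628, 725, 725
The 2 values of 725 occupy positions 7–8 → each gets rank 7.
Method 2 values → pooled ranks: 725→7, 725→7, 628→6, 429→2, 600→5
Rank sum = 7 + 7 + 6 + 2 + 5 = 27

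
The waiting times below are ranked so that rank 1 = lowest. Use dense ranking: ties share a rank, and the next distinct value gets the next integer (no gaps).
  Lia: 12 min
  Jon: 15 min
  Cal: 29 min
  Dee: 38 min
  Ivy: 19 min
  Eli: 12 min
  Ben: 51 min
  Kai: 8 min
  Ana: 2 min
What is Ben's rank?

Sorted (ascending): 2, 8, 12, 12, 15, 19, 29, 38, 51
The 2 values of 12 share dense rank 3.
Remaining distinct values take the next consecutive integers.
Ben has value 51 min → rank 8.

8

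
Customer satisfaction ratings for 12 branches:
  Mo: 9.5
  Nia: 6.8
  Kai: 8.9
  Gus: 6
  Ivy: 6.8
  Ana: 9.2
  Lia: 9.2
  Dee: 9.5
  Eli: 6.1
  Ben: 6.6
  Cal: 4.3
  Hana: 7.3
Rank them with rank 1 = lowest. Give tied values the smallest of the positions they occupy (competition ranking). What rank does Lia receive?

9

Sorted (ascending): 4.3, 6, 6.1, 6.6, 6.8, 6.8, 7.3, 8.9, 9.2, 9.2, 9.5, 9.5
The 2 values of 6.8 occupy positions 5–6 → each gets rank 5.
The 2 values of 9.2 occupy positions 9–10 → each gets rank 9.
The 2 values of 9.5 occupy positions 11–12 → each gets rank 11.
Lia has value 9.2 → rank 9.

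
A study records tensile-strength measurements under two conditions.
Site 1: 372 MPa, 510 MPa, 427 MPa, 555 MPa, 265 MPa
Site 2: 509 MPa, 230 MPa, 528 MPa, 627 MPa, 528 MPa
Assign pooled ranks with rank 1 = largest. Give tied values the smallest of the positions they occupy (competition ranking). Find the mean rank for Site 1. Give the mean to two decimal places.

Sorted (descending): 627, 555, 528, 528, 510, 509, 427, 372, 265, 230
The 2 values of 528 occupy positions 3–4 → each gets rank 3.
Site 1 values → pooled ranks: 372→8, 510→5, 427→7, 555→2, 265→9
Mean rank = (8 + 5 + 7 + 2 + 9) / 5 = 6.20

6.20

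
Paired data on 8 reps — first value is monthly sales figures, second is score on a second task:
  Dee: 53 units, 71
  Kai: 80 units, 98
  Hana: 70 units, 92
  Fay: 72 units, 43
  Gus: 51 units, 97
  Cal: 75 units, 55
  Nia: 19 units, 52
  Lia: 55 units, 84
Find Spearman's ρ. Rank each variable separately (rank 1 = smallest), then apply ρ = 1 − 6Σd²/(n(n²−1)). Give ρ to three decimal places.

Ranks of variable 1: 3, 8, 5, 6, 2, 7, 1, 4
Ranks of variable 2: 4, 8, 6, 1, 7, 3, 2, 5
d = r₁ − r₂: -1, 0, -1, 5, -5, 4, -1, -1
d²: 1, 0, 1, 25, 25, 16, 1, 1; Σd² = 70
ρ = 1 − 6·70/(8·63) = 1 − 420/504 = 0.167

0.167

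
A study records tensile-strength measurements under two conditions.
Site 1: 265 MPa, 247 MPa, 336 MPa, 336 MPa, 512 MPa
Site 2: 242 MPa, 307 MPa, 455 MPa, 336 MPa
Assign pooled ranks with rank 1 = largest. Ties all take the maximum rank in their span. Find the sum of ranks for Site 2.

22

Sorted (descending): 512, 455, 336, 336, 336, 307, 265, 247, 242
The 3 values of 336 occupy positions 3–5 → each gets rank 5.
Site 2 values → pooled ranks: 242→9, 307→6, 455→2, 336→5
Rank sum = 9 + 6 + 2 + 5 = 22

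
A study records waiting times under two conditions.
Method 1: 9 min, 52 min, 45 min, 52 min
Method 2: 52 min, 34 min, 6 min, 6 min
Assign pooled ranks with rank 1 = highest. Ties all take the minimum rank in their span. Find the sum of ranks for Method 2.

20

Sorted (descending): 52, 52, 52, 45, 34, 9, 6, 6
The 3 values of 52 occupy positions 1–3 → each gets rank 1.
The 2 values of 6 occupy positions 7–8 → each gets rank 7.
Method 2 values → pooled ranks: 52→1, 34→5, 6→7, 6→7
Rank sum = 1 + 5 + 7 + 7 = 20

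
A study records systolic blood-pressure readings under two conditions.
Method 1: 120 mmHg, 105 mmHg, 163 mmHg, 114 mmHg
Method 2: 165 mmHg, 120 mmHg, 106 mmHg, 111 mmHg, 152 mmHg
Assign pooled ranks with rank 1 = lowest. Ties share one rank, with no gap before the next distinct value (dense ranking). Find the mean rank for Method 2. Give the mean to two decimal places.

Sorted (ascending): 105, 106, 111, 114, 120, 120, 152, 163, 165
The 2 values of 120 share dense rank 5.
Remaining distinct values take the next consecutive integers.
Method 2 values → pooled ranks: 165→8, 120→5, 106→2, 111→3, 152→6
Mean rank = (8 + 5 + 2 + 3 + 6) / 5 = 4.80

4.80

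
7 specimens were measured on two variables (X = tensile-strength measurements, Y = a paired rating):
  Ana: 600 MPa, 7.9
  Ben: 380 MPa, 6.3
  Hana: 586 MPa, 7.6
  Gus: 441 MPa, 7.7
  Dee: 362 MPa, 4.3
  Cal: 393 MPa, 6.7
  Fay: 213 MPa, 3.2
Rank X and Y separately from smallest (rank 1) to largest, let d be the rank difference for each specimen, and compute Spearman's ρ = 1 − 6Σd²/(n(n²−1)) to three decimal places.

Ranks of variable 1: 7, 3, 6, 5, 2, 4, 1
Ranks of variable 2: 7, 3, 5, 6, 2, 4, 1
d = r₁ − r₂: 0, 0, 1, -1, 0, 0, 0
d²: 0, 0, 1, 1, 0, 0, 0; Σd² = 2
ρ = 1 − 6·2/(7·48) = 1 − 12/336 = 0.964

0.964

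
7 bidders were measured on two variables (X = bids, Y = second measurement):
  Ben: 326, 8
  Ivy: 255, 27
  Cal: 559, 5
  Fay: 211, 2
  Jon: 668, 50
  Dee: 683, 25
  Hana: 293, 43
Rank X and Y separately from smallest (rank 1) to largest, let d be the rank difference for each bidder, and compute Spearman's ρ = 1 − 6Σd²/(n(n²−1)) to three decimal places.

0.321

Ranks of variable 1: 4, 2, 5, 1, 6, 7, 3
Ranks of variable 2: 3, 5, 2, 1, 7, 4, 6
d = r₁ − r₂: 1, -3, 3, 0, -1, 3, -3
d²: 1, 9, 9, 0, 1, 9, 9; Σd² = 38
ρ = 1 − 6·38/(7·48) = 1 − 228/336 = 0.321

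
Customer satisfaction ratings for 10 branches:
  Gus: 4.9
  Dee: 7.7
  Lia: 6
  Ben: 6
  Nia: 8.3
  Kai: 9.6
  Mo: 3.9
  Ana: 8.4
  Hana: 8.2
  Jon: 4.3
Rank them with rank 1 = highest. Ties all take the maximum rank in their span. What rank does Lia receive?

Sorted (descending): 9.6, 8.4, 8.3, 8.2, 7.7, 6, 6, 4.9, 4.3, 3.9
The 2 values of 6 occupy positions 6–7 → each gets rank 7.
Lia has value 6 → rank 7.

7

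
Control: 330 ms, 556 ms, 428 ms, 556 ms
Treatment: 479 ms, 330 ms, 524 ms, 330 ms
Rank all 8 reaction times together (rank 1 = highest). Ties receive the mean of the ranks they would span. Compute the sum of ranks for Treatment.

21

Sorted (descending): 556, 556, 524, 479, 428, 330, 330, 330
The 2 values of 556 occupy positions 1–2 → average rank (1+2)/2 = 1.5.
The 3 values of 330 occupy positions 6–8 → average rank 7.
Treatment values → pooled ranks: 479→4, 330→7, 524→3, 330→7
Rank sum = 4 + 7 + 3 + 7 = 21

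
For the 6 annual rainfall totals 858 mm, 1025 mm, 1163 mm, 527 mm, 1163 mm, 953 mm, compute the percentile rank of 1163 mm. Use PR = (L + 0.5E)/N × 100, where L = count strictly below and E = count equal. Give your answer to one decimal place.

N = 6.
Strictly below 1163: 4. Equal to 1163: 2.
PR = (4 + 0.5·2)/6 × 100 = 83.3

83.3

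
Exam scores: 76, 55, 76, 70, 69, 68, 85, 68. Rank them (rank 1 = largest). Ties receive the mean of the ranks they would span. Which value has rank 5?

Sorted (descending): 85, 76, 76, 70, 69, 68, 68, 55
The 2 values of 76 occupy positions 2–3 → average rank (2+3)/2 = 2.5.
The 2 values of 68 occupy positions 6–7 → average rank (6+7)/2 = 6.5.
Rank 5 → value 69.

69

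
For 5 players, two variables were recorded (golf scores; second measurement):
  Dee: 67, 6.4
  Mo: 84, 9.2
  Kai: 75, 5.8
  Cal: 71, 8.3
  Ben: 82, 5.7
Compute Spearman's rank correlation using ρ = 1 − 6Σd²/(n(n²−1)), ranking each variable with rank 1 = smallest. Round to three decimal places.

0.100

Ranks of variable 1: 1, 5, 3, 2, 4
Ranks of variable 2: 3, 5, 2, 4, 1
d = r₁ − r₂: -2, 0, 1, -2, 3
d²: 4, 0, 1, 4, 9; Σd² = 18
ρ = 1 − 6·18/(5·24) = 1 − 108/120 = 0.100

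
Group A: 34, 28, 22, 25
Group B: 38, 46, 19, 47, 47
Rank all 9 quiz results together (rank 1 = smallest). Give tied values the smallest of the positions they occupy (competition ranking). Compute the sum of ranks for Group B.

30

Sorted (ascending): 19, 22, 25, 28, 34, 38, 46, 47, 47
The 2 values of 47 occupy positions 8–9 → each gets rank 8.
Group B values → pooled ranks: 38→6, 46→7, 19→1, 47→8, 47→8
Rank sum = 6 + 7 + 1 + 8 + 8 = 30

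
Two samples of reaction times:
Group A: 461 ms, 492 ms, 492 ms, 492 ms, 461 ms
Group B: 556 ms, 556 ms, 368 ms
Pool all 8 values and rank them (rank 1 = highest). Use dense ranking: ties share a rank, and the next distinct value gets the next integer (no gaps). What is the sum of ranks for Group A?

12

Sorted (descending): 556, 556, 492, 492, 492, 461, 461, 368
The 2 values of 556 share dense rank 1.
The 3 values of 492 share dense rank 2.
The 2 values of 461 share dense rank 3.
Remaining distinct values take the next consecutive integers.
Group A values → pooled ranks: 461→3, 492→2, 492→2, 492→2, 461→3
Rank sum = 3 + 2 + 2 + 2 + 3 = 12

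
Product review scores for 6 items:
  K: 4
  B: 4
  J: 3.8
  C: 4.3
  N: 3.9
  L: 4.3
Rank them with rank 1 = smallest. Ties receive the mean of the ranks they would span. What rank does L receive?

Sorted (ascending): 3.8, 3.9, 4, 4, 4.3, 4.3
The 2 values of 4 occupy positions 3–4 → average rank (3+4)/2 = 3.5.
The 2 values of 4.3 occupy positions 5–6 → average rank (5+6)/2 = 5.5.
L has value 4.3 → rank 5.5.

5.5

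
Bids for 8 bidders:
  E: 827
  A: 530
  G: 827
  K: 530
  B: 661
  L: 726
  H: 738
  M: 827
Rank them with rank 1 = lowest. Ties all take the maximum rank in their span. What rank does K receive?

2

Sorted (ascending): 530, 530, 661, 726, 738, 827, 827, 827
The 2 values of 530 occupy positions 1–2 → each gets rank 2.
The 3 values of 827 occupy positions 6–8 → each gets rank 8.
K has value 530 → rank 2.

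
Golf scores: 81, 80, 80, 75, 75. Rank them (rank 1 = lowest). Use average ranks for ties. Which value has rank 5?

81

Sorted (ascending): 75, 75, 80, 80, 81
The 2 values of 75 occupy positions 1–2 → average rank (1+2)/2 = 1.5.
The 2 values of 80 occupy positions 3–4 → average rank (3+4)/2 = 3.5.
Rank 5 → value 81.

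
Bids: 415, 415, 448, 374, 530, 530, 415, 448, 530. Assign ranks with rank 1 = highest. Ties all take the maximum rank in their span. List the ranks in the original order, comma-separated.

8, 8, 5, 9, 3, 3, 8, 5, 3

Sorted (descending): 530, 530, 530, 448, 448, 415, 415, 415, 374
The 3 values of 530 occupy positions 1–3 → each gets rank 3.
The 2 values of 448 occupy positions 4–5 → each gets rank 5.
The 3 values of 415 occupy positions 6–8 → each gets rank 8.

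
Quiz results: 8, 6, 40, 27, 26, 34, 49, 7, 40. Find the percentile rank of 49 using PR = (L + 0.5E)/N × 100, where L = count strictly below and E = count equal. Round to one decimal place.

N = 9.
Strictly below 49: 8. Equal to 49: 1.
PR = (8 + 0.5·1)/9 × 100 = 94.4

94.4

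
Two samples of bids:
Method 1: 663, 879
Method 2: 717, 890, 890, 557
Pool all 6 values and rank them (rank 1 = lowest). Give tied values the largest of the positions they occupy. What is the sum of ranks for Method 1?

6

Sorted (ascending): 557, 663, 717, 879, 890, 890
The 2 values of 890 occupy positions 5–6 → each gets rank 6.
Method 1 values → pooled ranks: 663→2, 879→4
Rank sum = 2 + 4 = 6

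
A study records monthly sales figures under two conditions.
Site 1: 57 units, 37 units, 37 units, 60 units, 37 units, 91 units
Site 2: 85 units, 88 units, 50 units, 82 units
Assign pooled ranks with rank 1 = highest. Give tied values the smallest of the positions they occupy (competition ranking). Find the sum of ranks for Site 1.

Sorted (descending): 91, 88, 85, 82, 60, 57, 50, 37, 37, 37
The 3 values of 37 occupy positions 8–10 → each gets rank 8.
Site 1 values → pooled ranks: 57→6, 37→8, 37→8, 60→5, 37→8, 91→1
Rank sum = 6 + 8 + 8 + 5 + 8 + 1 = 36

36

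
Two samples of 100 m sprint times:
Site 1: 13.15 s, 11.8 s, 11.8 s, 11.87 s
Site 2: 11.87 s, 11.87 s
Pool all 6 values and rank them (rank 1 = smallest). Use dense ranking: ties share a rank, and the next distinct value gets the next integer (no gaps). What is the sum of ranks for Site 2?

Sorted (ascending): 11.8, 11.8, 11.87, 11.87, 11.87, 13.15
The 2 values of 11.8 share dense rank 1.
The 3 values of 11.87 share dense rank 2.
Remaining distinct values take the next consecutive integers.
Site 2 values → pooled ranks: 11.87→2, 11.87→2
Rank sum = 2 + 2 = 4

4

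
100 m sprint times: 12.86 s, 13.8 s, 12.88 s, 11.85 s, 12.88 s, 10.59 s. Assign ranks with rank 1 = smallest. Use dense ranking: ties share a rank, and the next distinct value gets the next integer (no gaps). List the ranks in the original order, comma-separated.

Sorted (ascending): 10.59, 11.85, 12.86, 12.88, 12.88, 13.8
The 2 values of 12.88 share dense rank 4.
Remaining distinct values take the next consecutive integers.

3, 5, 4, 2, 4, 1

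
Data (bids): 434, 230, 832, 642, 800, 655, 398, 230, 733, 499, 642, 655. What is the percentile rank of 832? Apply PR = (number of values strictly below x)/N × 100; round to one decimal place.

91.7

N = 12.
Strictly below 832: 11. Equal to 832: 1.
PR = 11/12 × 100 = 91.7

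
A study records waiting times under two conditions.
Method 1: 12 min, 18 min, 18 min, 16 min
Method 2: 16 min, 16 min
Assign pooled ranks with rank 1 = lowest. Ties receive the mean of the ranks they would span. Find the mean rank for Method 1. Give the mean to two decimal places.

3.75

Sorted (ascending): 12, 16, 16, 16, 18, 18
The 3 values of 16 occupy positions 2–4 → average rank 3.
The 2 values of 18 occupy positions 5–6 → average rank (5+6)/2 = 5.5.
Method 1 values → pooled ranks: 12→1, 18→5.5, 18→5.5, 16→3
Mean rank = (1 + 5.5 + 5.5 + 3) / 4 = 3.75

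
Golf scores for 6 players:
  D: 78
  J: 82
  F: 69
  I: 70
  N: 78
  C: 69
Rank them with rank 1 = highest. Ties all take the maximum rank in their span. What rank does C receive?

6

Sorted (descending): 82, 78, 78, 70, 69, 69
The 2 values of 78 occupy positions 2–3 → each gets rank 3.
The 2 values of 69 occupy positions 5–6 → each gets rank 6.
C has value 69 → rank 6.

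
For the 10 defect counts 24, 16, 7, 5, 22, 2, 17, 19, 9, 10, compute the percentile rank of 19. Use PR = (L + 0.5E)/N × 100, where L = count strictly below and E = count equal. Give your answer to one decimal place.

75.0

N = 10.
Strictly below 19: 7. Equal to 19: 1.
PR = (7 + 0.5·1)/10 × 100 = 75.0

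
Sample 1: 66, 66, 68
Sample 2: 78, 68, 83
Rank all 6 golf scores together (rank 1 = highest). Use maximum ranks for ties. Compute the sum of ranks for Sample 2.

Sorted (descending): 83, 78, 68, 68, 66, 66
The 2 values of 68 occupy positions 3–4 → each gets rank 4.
The 2 values of 66 occupy positions 5–6 → each gets rank 6.
Sample 2 values → pooled ranks: 78→2, 68→4, 83→1
Rank sum = 2 + 4 + 1 = 7

7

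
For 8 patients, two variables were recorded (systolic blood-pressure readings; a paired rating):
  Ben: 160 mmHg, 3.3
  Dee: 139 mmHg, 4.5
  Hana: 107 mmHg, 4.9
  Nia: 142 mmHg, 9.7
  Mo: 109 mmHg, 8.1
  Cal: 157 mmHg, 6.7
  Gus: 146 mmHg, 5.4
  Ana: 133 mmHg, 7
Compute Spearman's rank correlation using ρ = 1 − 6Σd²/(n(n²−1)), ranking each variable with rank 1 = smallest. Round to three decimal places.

Ranks of variable 1: 8, 4, 1, 5, 2, 7, 6, 3
Ranks of variable 2: 1, 2, 3, 8, 7, 5, 4, 6
d = r₁ − r₂: 7, 2, -2, -3, -5, 2, 2, -3
d²: 49, 4, 4, 9, 25, 4, 4, 9; Σd² = 108
ρ = 1 − 6·108/(8·63) = 1 − 648/504 = -0.286

-0.286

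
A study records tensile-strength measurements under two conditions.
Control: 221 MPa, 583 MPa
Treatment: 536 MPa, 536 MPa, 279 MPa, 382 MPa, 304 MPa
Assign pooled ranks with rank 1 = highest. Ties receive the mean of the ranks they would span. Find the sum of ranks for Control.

8

Sorted (descending): 583, 536, 536, 382, 304, 279, 221
The 2 values of 536 occupy positions 2–3 → average rank (2+3)/2 = 2.5.
Control values → pooled ranks: 221→7, 583→1
Rank sum = 7 + 1 = 8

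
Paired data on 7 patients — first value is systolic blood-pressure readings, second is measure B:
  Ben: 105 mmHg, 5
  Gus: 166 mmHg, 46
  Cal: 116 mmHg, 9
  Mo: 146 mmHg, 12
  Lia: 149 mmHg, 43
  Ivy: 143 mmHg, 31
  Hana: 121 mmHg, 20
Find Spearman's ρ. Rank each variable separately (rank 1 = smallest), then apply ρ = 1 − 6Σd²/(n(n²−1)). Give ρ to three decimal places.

Ranks of variable 1: 1, 7, 2, 5, 6, 4, 3
Ranks of variable 2: 1, 7, 2, 3, 6, 5, 4
d = r₁ − r₂: 0, 0, 0, 2, 0, -1, -1
d²: 0, 0, 0, 4, 0, 1, 1; Σd² = 6
ρ = 1 − 6·6/(7·48) = 1 − 36/336 = 0.893

0.893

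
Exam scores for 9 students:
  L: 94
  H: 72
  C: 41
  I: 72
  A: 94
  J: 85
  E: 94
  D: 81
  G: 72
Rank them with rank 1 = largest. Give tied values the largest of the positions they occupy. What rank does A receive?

3

Sorted (descending): 94, 94, 94, 85, 81, 72, 72, 72, 41
The 3 values of 94 occupy positions 1–3 → each gets rank 3.
The 3 values of 72 occupy positions 6–8 → each gets rank 8.
A has value 94 → rank 3.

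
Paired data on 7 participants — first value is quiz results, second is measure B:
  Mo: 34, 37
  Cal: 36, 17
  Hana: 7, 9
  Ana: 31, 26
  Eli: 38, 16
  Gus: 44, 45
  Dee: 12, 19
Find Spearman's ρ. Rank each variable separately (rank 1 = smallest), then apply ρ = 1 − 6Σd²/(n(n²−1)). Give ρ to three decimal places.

0.429

Ranks of variable 1: 4, 5, 1, 3, 6, 7, 2
Ranks of variable 2: 6, 3, 1, 5, 2, 7, 4
d = r₁ − r₂: -2, 2, 0, -2, 4, 0, -2
d²: 4, 4, 0, 4, 16, 0, 4; Σd² = 32
ρ = 1 − 6·32/(7·48) = 1 − 192/336 = 0.429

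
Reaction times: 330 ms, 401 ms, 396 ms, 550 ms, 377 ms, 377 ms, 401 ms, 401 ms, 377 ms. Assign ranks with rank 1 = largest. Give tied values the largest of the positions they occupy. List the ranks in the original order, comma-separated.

Sorted (descending): 550, 401, 401, 401, 396, 377, 377, 377, 330
The 3 values of 401 occupy positions 2–4 → each gets rank 4.
The 3 values of 377 occupy positions 6–8 → each gets rank 8.

9, 4, 5, 1, 8, 8, 4, 4, 8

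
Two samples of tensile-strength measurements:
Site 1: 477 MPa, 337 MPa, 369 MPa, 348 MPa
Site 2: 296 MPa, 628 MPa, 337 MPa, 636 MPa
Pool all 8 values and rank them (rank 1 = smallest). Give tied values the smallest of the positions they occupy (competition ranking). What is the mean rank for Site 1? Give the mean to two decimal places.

4.25

Sorted (ascending): 296, 337, 337, 348, 369, 477, 628, 636
The 2 values of 337 occupy positions 2–3 → each gets rank 2.
Site 1 values → pooled ranks: 477→6, 337→2, 369→5, 348→4
Mean rank = (6 + 2 + 5 + 4) / 4 = 4.25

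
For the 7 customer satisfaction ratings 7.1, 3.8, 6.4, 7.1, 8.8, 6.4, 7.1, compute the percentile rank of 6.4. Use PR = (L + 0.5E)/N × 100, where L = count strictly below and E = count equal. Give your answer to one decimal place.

N = 7.
Strictly below 6.4: 1. Equal to 6.4: 2.
PR = (1 + 0.5·2)/7 × 100 = 28.6

28.6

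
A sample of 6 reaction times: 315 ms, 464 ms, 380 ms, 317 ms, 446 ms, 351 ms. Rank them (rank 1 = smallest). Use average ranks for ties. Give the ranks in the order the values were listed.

Sorted (ascending): 315, 317, 351, 380, 446, 464
No ties — each value takes its position as its rank.

1, 6, 4, 2, 5, 3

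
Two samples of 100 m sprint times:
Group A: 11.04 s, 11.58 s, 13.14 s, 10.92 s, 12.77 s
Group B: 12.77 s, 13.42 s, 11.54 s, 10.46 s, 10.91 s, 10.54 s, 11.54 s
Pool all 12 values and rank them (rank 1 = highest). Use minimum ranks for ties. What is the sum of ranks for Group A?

Sorted (descending): 13.42, 13.14, 12.77, 12.77, 11.58, 11.54, 11.54, 11.04, 10.92, 10.91, 10.54, 10.46
The 2 values of 12.77 occupy positions 3–4 → each gets rank 3.
The 2 values of 11.54 occupy positions 6–7 → each gets rank 6.
Group A values → pooled ranks: 11.04→8, 11.58→5, 13.14→2, 10.92→9, 12.77→3
Rank sum = 8 + 5 + 2 + 9 + 3 = 27

27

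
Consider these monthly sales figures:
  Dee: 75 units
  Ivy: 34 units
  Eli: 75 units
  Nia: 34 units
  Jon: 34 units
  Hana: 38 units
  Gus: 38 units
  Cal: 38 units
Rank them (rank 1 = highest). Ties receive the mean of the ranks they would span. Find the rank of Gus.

Sorted (descending): 75, 75, 38, 38, 38, 34, 34, 34
The 2 values of 75 occupy positions 1–2 → average rank (1+2)/2 = 1.5.
The 3 values of 38 occupy positions 3–5 → average rank 4.
The 3 values of 34 occupy positions 6–8 → average rank 7.
Gus has value 38 units → rank 4.

4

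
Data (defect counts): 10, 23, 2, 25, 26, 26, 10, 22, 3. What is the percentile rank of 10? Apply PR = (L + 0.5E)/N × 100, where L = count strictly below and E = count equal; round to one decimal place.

33.3

N = 9.
Strictly below 10: 2. Equal to 10: 2.
PR = (2 + 0.5·2)/9 × 100 = 33.3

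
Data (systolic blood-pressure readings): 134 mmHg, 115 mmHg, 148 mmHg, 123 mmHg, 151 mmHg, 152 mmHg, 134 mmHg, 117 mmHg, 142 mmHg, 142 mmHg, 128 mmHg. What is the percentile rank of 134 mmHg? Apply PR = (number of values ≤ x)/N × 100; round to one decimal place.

N = 11.
Strictly below 134: 4. Equal to 134: 2.
PR = 6/11 × 100 = 54.5

54.5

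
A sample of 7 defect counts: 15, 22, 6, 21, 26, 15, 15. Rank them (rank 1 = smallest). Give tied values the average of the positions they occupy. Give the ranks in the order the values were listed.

Sorted (ascending): 6, 15, 15, 15, 21, 22, 26
The 3 values of 15 occupy positions 2–4 → average rank 3.

3, 6, 1, 5, 7, 3, 3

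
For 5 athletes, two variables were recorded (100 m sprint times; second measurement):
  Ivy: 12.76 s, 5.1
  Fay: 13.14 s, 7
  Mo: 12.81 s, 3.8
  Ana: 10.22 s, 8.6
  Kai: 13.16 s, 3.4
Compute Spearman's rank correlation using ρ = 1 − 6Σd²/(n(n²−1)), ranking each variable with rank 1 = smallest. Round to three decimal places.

-0.700

Ranks of variable 1: 2, 4, 3, 1, 5
Ranks of variable 2: 3, 4, 2, 5, 1
d = r₁ − r₂: -1, 0, 1, -4, 4
d²: 1, 0, 1, 16, 16; Σd² = 34
ρ = 1 − 6·34/(5·24) = 1 − 204/120 = -0.700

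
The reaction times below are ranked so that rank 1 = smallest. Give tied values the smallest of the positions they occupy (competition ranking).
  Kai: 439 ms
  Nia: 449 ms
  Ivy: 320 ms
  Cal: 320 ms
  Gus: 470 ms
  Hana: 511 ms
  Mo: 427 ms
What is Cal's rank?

Sorted (ascending): 320, 320, 427, 439, 449, 470, 511
The 2 values of 320 occupy positions 1–2 → each gets rank 1.
Cal has value 320 ms → rank 1.

1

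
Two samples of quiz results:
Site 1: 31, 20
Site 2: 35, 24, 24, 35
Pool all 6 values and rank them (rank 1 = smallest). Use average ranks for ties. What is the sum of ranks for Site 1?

Sorted (ascending): 20, 24, 24, 31, 35, 35
The 2 values of 24 occupy positions 2–3 → average rank (2+3)/2 = 2.5.
The 2 values of 35 occupy positions 5–6 → average rank (5+6)/2 = 5.5.
Site 1 values → pooled ranks: 31→4, 20→1
Rank sum = 4 + 1 = 5

5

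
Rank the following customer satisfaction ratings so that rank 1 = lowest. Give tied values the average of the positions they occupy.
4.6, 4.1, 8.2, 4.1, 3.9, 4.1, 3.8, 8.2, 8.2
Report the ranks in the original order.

Sorted (ascending): 3.8, 3.9, 4.1, 4.1, 4.1, 4.6, 8.2, 8.2, 8.2
The 3 values of 4.1 occupy positions 3–5 → average rank 4.
The 3 values of 8.2 occupy positions 7–9 → average rank 8.

6, 4, 8, 4, 2, 4, 1, 8, 8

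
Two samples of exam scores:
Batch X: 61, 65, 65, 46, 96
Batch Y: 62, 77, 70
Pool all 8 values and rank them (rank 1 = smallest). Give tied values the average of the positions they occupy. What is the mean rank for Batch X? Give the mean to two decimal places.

4.00

Sorted (ascending): 46, 61, 62, 65, 65, 70, 77, 96
The 2 values of 65 occupy positions 4–5 → average rank (4+5)/2 = 4.5.
Batch X values → pooled ranks: 61→2, 65→4.5, 65→4.5, 46→1, 96→8
Mean rank = (2 + 4.5 + 4.5 + 1 + 8) / 5 = 4.00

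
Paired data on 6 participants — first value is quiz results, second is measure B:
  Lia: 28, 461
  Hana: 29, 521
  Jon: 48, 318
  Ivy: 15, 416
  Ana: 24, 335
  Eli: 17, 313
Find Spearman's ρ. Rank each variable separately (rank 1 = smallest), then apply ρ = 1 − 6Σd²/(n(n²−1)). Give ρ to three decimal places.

0.200

Ranks of variable 1: 4, 5, 6, 1, 3, 2
Ranks of variable 2: 5, 6, 2, 4, 3, 1
d = r₁ − r₂: -1, -1, 4, -3, 0, 1
d²: 1, 1, 16, 9, 0, 1; Σd² = 28
ρ = 1 − 6·28/(6·35) = 1 − 168/210 = 0.200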